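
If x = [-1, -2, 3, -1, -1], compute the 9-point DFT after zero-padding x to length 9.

Original 5-point DFT: [-2, -3.5451-1.4001i, 2.0451+4.3920i, 2.0451-4.3920i, -3.5451+1.4001i]
Zero-padded 9-point DFT provides frequency interpolation.

DFT_9([x, 0, ...]) = [-2, -0.5715-0.4608i, -4.4324-0.5653i, -2.0000+5.1962i, 3.5039+2.4936i, 3.5039-2.4936i, -2.0000-5.1962i, -4.4324+0.5653i, -0.5715+0.4608i]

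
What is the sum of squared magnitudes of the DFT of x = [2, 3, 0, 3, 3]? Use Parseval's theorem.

Parseval: Σ|x[n]|² = (1/N)Σ|X[k]|², so Σ|X[k]|² = N·Σ|x[n]|² = 5·31.0000

Σ|X[k]|² = N·Σ|x[n]|² = 5·31.0000 = 155.0000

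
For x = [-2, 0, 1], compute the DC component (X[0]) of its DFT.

X[0] = Σ(n=0 to 2) x[n] · ω_3^0 = Σ x[n]
= (-2) + (0) + (1)

X[0] = -1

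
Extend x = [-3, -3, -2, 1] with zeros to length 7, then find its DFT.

Original 4-point DFT: [-7, -1+4i, -3, -1-4i]
Zero-padded 7-point DFT provides frequency interpolation.

DFT_7([x, 0, ...]) = [-7, -5.3264+3.8615i, 0.0930+2.8388i, -1.7666-1.2369i, -1.7666+1.2369i, 0.0930-2.8388i, -5.3264-3.8615i]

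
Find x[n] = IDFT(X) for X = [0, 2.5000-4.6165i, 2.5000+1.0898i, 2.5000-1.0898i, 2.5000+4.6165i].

x[n] = (1/5) Σ(k=0 to 4) X[k] · e^(2πikn/5)

Computing each x[n]:
x[0] = 2
x[1] = 1
x[2] = 1
x[3] = -2
x[4] = -2

x = [2, 1, 1, -2, -2]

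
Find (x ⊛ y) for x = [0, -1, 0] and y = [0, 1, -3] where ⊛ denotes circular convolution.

(x ⊛ y)[n] = Σ(m=0 to 2) x[m] · y[(n-m) mod 3]

Computing each output sample:
(x ⊛ y)[0] = 3
(x ⊛ y)[1] = 0
(x ⊛ y)[2] = -1

x ⊛ y = [3, 0, -1]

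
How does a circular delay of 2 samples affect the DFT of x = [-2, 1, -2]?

Time shift by 2: X_shifted[k] = ω_3^(2k) · X[k]
Shifted x = [1, -2, -2]

DFT(x[n-2]) = [-3, 3, 3]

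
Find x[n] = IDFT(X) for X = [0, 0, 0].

x[n] = (1/3) Σ(k=0 to 2) X[k] · e^(2πikn/3)

Computing each x[n]:
x[0] = 0
x[1] = 0
x[2] = 0

x = [0, 0, 0]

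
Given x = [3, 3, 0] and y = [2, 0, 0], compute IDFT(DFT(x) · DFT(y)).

(x ⊛ y)[n] = Σ(m=0 to 2) x[m] · y[(n-m) mod 3]

Computing each output sample:
(x ⊛ y)[0] = 6
(x ⊛ y)[1] = 6
(x ⊛ y)[2] = 0

x ⊛ y = [6, 6, 0]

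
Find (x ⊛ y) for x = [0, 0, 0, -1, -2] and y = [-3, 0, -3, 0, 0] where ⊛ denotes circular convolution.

(x ⊛ y)[n] = Σ(m=0 to 4) x[m] · y[(n-m) mod 5]

Computing each output sample:
(x ⊛ y)[0] = 3
(x ⊛ y)[1] = 6
(x ⊛ y)[2] = 0
(x ⊛ y)[3] = 3
(x ⊛ y)[4] = 6

x ⊛ y = [3, 6, 0, 3, 6]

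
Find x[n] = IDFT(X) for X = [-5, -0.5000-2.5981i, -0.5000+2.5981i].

x[n] = (1/3) Σ(k=0 to 2) X[k] · e^(2πikn/3)

Computing each x[n]:
x[0] = -2
x[1] = 0
x[2] = -3

x = [-2, 0, -3]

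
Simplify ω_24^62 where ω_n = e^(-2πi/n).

Since ω_24^24 = 1, powers reduce modulo 24.
62 mod 24 = 14
So ω_24^62 = ω_24^14 = e^(-2πi·14/24)

ω_24^62 = ω_24^14 = -0.8660+0.5000i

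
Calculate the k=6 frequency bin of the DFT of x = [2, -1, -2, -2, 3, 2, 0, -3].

X[6] = Σ(n=0 to 7) x[n] · ω_8^(6n) where ω_8 = e^(-2πi/8)
= (2)·ω_8^0 + (-1)·ω_8^6 + (-2)·ω_8^12 + (-2)·ω_8^18 + (3)·ω_8^24 + (2)·ω_8^30 + (0)·ω_8^36 + (-3)·ω_8^42

X[6] = 7+6i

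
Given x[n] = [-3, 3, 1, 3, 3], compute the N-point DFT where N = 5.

X[k] = Σ(n=0 to 4) x[n] · ω_5^(nk)
where ω_5 = e^(-2πi/5)

Computing each X[k]:
X[0] = 7
X[1] = -4.3820+1.1756i
X[2] = -6.6180-1.9021i
X[3] = -6.6180+1.9021i
X[4] = -4.3820-1.1756i

X = [7, -4.3820+1.1756i, -6.6180-1.9021i, -6.6180+1.9021i, -4.3820-1.1756i]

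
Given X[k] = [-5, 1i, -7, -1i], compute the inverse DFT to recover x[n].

x[n] = (1/4) Σ(k=0 to 3) X[k] · e^(2πikn/4)

Computing each x[n]:
x[0] = -3
x[1] = 0
x[2] = -3
x[3] = 1

x = [-3, 0, -3, 1]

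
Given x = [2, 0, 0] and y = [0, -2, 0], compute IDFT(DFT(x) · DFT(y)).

(x ⊛ y)[n] = Σ(m=0 to 2) x[m] · y[(n-m) mod 3]

Computing each output sample:
(x ⊛ y)[0] = 0
(x ⊛ y)[1] = -4
(x ⊛ y)[2] = 0

x ⊛ y = [0, -4, 0]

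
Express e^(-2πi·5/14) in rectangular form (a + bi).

ω_14^5 = e^(-2πi·5/14)
= cos(-2π·5/14) + i·sin(-2π·5/14)
= cos(-10π/14) + i·sin(-10π/14)

ω_14^5 = cos(-10π/14) + i·sin(-10π/14) = -0.6235-0.7818i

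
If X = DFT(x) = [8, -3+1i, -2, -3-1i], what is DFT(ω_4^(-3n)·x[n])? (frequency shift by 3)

Modulation property: DFT(ω_4^(-3n)·x[n]) = X[(k-3) mod 4], so circularly shift X by 3 positions.

X[k-3] = [-3+1i, -2, -3-1i, 8]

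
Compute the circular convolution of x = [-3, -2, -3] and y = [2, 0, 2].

(x ⊛ y)[n] = Σ(m=0 to 2) x[m] · y[(n-m) mod 3]

Computing each output sample:
(x ⊛ y)[0] = -10
(x ⊛ y)[1] = -10
(x ⊛ y)[2] = -12

x ⊛ y = [-10, -10, -12]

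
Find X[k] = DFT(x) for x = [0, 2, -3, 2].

X[k] = Σ(n=0 to 3) x[n] · ω_4^(nk)
where ω_4 = e^(-2πi/4)

Computing each X[k]:
X[0] = 1
X[1] = 3
X[2] = -7
X[3] = 3

X = [1, 3, -7, 3]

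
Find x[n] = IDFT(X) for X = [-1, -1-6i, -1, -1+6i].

x[n] = (1/4) Σ(k=0 to 3) X[k] · e^(2πikn/4)

Computing each x[n]:
x[0] = -1
x[1] = 3
x[2] = 0
x[3] = -3

x = [-1, 3, 0, -3]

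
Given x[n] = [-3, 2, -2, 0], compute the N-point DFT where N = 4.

X[k] = Σ(n=0 to 3) x[n] · ω_4^(nk)
where ω_4 = e^(-2πi/4)

Computing each X[k]:
X[0] = -3
X[1] = -1-2i
X[2] = -7
X[3] = -1+2i

X = [-3, -1-2i, -7, -1+2i]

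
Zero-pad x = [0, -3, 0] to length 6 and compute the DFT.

Original 3-point DFT: [-3, 1.5000+2.5981i, 1.5000-2.5981i]
Zero-padded 6-point DFT provides frequency interpolation.

DFT_6([x, 0, ...]) = [-3, -1.5000+2.5981i, 1.5000+2.5981i, 3, 1.5000-2.5981i, -1.5000-2.5981i]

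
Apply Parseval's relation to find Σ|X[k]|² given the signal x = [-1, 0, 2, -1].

Parseval: Σ|x[n]|² = (1/N)Σ|X[k]|², so Σ|X[k]|² = N·Σ|x[n]|² = 4·6.0000

Σ|X[k]|² = N·Σ|x[n]|² = 4·6.0000 = 24.0000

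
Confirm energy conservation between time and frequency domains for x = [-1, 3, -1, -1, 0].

Time domain:
Σ|x[n]|² = |-1|² + |3|² + |-1|² + |-1|² + |0|² = 12.0000

Frequency domain:
(1/5)Σ|X[k]|² = (1/5)(|0|² + |1.5451-2.8532i|² + |-4.0451-1.7634i|² + |-4.0451+1.7634i|² + |1.5451+2.8532i|²) = (1/5)·60.0000 = 12.0000

Both sides agree, confirming Parseval's theorem.

Σ|x[n]|² = (1/N)Σ|X[k]|² = 12.0000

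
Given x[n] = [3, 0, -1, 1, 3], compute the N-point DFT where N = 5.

X[k] = Σ(n=0 to 4) x[n] · ω_5^(nk)
where ω_5 = e^(-2πi/5)

Computing each X[k]:
X[0] = 6
X[1] = 3.9271+4.0287i
X[2] = 0.5729-0.1388i
X[3] = 0.5729+0.1388i
X[4] = 3.9271-4.0287i

X = [6, 3.9271+4.0287i, 0.5729-0.1388i, 0.5729+0.1388i, 3.9271-4.0287i]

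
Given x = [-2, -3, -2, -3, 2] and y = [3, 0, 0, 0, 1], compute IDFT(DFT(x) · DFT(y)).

(x ⊛ y)[n] = Σ(m=0 to 4) x[m] · y[(n-m) mod 5]

Computing each output sample:
(x ⊛ y)[0] = -9
(x ⊛ y)[1] = -11
(x ⊛ y)[2] = -9
(x ⊛ y)[3] = -7
(x ⊛ y)[4] = 4

x ⊛ y = [-9, -11, -9, -7, 4]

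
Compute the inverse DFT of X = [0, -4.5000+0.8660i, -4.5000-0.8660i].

x[n] = (1/3) Σ(k=0 to 2) X[k] · e^(2πikn/3)

Computing each x[n]:
x[0] = -3
x[1] = 1
x[2] = 2

x = [-3, 1, 2]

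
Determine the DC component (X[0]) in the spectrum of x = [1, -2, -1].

X[0] = Σ(n=0 to 2) x[n] · ω_3^0 = Σ x[n]
= (1) + (-2) + (-1)

X[0] = -2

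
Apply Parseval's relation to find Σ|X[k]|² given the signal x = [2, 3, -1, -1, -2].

Parseval: Σ|x[n]|² = (1/N)Σ|X[k]|², so Σ|X[k]|² = N·Σ|x[n]|² = 5·19.0000

Σ|X[k]|² = N·Σ|x[n]|² = 5·19.0000 = 95.0000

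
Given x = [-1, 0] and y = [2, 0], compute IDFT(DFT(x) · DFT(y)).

(x ⊛ y)[n] = Σ(m=0 to 1) x[m] · y[(n-m) mod 2]

Computing each output sample:
(x ⊛ y)[0] = -2
(x ⊛ y)[1] = 0

x ⊛ y = [-2, 0]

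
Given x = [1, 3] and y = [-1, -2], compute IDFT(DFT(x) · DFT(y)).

(x ⊛ y)[n] = Σ(m=0 to 1) x[m] · y[(n-m) mod 2]

Computing each output sample:
(x ⊛ y)[0] = -7
(x ⊛ y)[1] = -5

x ⊛ y = [-7, -5]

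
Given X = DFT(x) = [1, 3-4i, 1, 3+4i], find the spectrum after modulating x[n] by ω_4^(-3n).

Modulation property: DFT(ω_4^(-3n)·x[n]) = X[(k-3) mod 4], so circularly shift X by 3 positions.

X[k-3] = [3-4i, 1, 3+4i, 1]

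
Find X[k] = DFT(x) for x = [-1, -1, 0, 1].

X[k] = Σ(n=0 to 3) x[n] · ω_4^(nk)
where ω_4 = e^(-2πi/4)

Computing each X[k]:
X[0] = -1
X[1] = -1+2i
X[2] = -1
X[3] = -1-2i

X = [-1, -1+2i, -1, -1-2i]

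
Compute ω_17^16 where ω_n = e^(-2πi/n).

ω_17^16 = e^(-2πi·16/17)
= cos(-2π·16/17) + i·sin(-2π·16/17)
= cos(-32π/17) + i·sin(-32π/17)

ω_17^16 = cos(-32π/17) + i·sin(-32π/17) = 0.9325+0.3612i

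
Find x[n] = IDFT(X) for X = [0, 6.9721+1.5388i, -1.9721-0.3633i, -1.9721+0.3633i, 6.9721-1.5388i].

x[n] = (1/5) Σ(k=0 to 4) X[k] · e^(2πikn/5)

Computing each x[n]:
x[0] = 2
x[1] = 1
x[2] = -3
x[3] = -2
x[4] = 2

x = [2, 1, -3, -2, 2]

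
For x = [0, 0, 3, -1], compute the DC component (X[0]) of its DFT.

X[0] = Σ(n=0 to 3) x[n] · ω_4^0 = Σ x[n]
= (0) + (0) + (3) + (-1)

X[0] = 2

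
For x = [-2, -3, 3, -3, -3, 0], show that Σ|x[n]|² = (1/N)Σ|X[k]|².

Time domain:
Σ|x[n]|² = |-2|² + |-3|² + |3|² + |-3|² + |-3|² + |0|² = 40.0000

Frequency domain:
(1/6)Σ|X[k]|² = (1/6)(|-8|² + |-0.5000-2.5981i|² + |-3.5000+7.7942i|² + |4|² + |-3.5000-7.7942i|² + |-0.5000+2.5981i|²) = (1/6)·240.0000 = 40.0000

Both sides agree, confirming Parseval's theorem.

Σ|x[n]|² = (1/N)Σ|X[k]|² = 40.0000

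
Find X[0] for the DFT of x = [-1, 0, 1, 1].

X[0] = Σ(n=0 to 3) x[n] · ω_4^0 = Σ x[n]
= (-1) + (0) + (1) + (1)

X[0] = 1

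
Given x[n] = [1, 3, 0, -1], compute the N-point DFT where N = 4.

X[k] = Σ(n=0 to 3) x[n] · ω_4^(nk)
where ω_4 = e^(-2πi/4)

Computing each X[k]:
X[0] = 3
X[1] = 1-4i
X[2] = -1
X[3] = 1+4i

X = [3, 1-4i, -1, 1+4i]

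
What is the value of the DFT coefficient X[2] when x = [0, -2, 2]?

X[2] = Σ(n=0 to 2) x[n] · ω_3^(2n) where ω_3 = e^(-2πi/3)
= (0)·ω_3^0 + (-2)·ω_3^2 + (2)·ω_3^4

X[2] = -3.4641i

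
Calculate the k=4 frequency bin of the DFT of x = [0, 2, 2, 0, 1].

X[4] = Σ(n=0 to 4) x[n] · ω_5^(4n) where ω_5 = e^(-2πi/5)
= (0)·ω_5^0 + (2)·ω_5^4 + (2)·ω_5^8 + (0)·ω_5^12 + (1)·ω_5^16

X[4] = -0.6910+2.1266i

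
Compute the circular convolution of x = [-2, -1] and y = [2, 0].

(x ⊛ y)[n] = Σ(m=0 to 1) x[m] · y[(n-m) mod 2]

Computing each output sample:
(x ⊛ y)[0] = -4
(x ⊛ y)[1] = -2

x ⊛ y = [-4, -2]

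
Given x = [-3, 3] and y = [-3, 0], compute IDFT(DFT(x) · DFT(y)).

(x ⊛ y)[n] = Σ(m=0 to 1) x[m] · y[(n-m) mod 2]

Computing each output sample:
(x ⊛ y)[0] = 9
(x ⊛ y)[1] = -9

x ⊛ y = [9, -9]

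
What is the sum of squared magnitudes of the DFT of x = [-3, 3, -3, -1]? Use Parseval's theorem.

Parseval: Σ|x[n]|² = (1/N)Σ|X[k]|², so Σ|X[k]|² = N·Σ|x[n]|² = 4·28.0000

Σ|X[k]|² = N·Σ|x[n]|² = 4·28.0000 = 112.0000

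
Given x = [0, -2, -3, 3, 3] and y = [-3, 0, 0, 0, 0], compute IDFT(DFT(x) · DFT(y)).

(x ⊛ y)[n] = Σ(m=0 to 4) x[m] · y[(n-m) mod 5]

Computing each output sample:
(x ⊛ y)[0] = 0
(x ⊛ y)[1] = 6
(x ⊛ y)[2] = 9
(x ⊛ y)[3] = -9
(x ⊛ y)[4] = -9

x ⊛ y = [0, 6, 9, -9, -9]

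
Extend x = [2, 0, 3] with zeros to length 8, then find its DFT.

Original 3-point DFT: [5, 0.5000+2.5981i, 0.5000-2.5981i]
Zero-padded 8-point DFT provides frequency interpolation.

DFT_8([x, 0, ...]) = [5, 2-3i, -1, 2+3i, 5, 2-3i, -1, 2+3i]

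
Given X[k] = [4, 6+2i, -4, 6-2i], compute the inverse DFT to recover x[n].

x[n] = (1/4) Σ(k=0 to 3) X[k] · e^(2πikn/4)

Computing each x[n]:
x[0] = 3
x[1] = 1
x[2] = -3
x[3] = 3

x = [3, 1, -3, 3]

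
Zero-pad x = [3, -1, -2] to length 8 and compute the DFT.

Original 3-point DFT: [0, 4.5000-0.8660i, 4.5000+0.8660i]
Zero-padded 8-point DFT provides frequency interpolation.

DFT_8([x, 0, ...]) = [0, 2.2929+2.7071i, 5+1i, 3.7071-1.2929i, 2, 3.7071+1.2929i, 5-1i, 2.2929-2.7071i]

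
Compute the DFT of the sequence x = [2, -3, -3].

X[k] = Σ(n=0 to 2) x[n] · ω_3^(nk)
where ω_3 = e^(-2πi/3)

Computing each X[k]:
X[0] = -4
X[1] = 5
X[2] = 5

X = [-4, 5, 5]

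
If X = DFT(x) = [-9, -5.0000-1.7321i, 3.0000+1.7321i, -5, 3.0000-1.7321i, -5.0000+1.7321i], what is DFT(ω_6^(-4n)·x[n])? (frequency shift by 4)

Modulation property: DFT(ω_6^(-4n)·x[n]) = X[(k-4) mod 6], so circularly shift X by 4 positions.

X[k-4] = [3.0000+1.7321i, -5, 3.0000-1.7321i, -5.0000+1.7321i, -9, -5.0000-1.7321i]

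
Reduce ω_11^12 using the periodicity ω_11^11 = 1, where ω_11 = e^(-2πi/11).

Since ω_11^11 = 1, powers reduce modulo 11.
12 mod 11 = 1
So ω_11^12 = ω_11^1 = e^(-2πi·1/11)

ω_11^12 = ω_11^1 = 0.8413-0.5406i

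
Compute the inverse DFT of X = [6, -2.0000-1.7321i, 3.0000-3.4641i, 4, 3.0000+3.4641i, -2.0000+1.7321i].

x[n] = (1/6) Σ(k=0 to 5) X[k] · e^(2πikn/6)

Computing each x[n]:
x[0] = 2
x[1] = 1
x[2] = 1
x[3] = 2
x[4] = 2
x[5] = -2

x = [2, 1, 1, 2, 2, -2]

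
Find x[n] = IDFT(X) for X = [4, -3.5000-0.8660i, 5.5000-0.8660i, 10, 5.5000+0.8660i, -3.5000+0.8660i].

x[n] = (1/6) Σ(k=0 to 5) X[k] · e^(2πikn/6)

Computing each x[n]:
x[0] = 3
x[1] = -2
x[2] = 2
x[3] = 2
x[4] = 2
x[5] = -3

x = [3, -2, 2, 2, 2, -3]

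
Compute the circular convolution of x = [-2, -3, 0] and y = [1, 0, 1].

(x ⊛ y)[n] = Σ(m=0 to 2) x[m] · y[(n-m) mod 3]

Computing each output sample:
(x ⊛ y)[0] = -5
(x ⊛ y)[1] = -3
(x ⊛ y)[2] = -2

x ⊛ y = [-5, -3, -2]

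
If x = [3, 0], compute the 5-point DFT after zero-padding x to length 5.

Original 2-point DFT: [3, 3]
Zero-padded 5-point DFT provides frequency interpolation.

DFT_5([x, 0, ...]) = [3, 3, 3, 3, 3]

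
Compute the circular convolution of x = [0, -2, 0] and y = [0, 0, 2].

(x ⊛ y)[n] = Σ(m=0 to 2) x[m] · y[(n-m) mod 3]

Computing each output sample:
(x ⊛ y)[0] = -4
(x ⊛ y)[1] = 0
(x ⊛ y)[2] = 0

x ⊛ y = [-4, 0, 0]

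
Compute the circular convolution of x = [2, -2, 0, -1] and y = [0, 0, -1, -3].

(x ⊛ y)[n] = Σ(m=0 to 3) x[m] · y[(n-m) mod 4]

Computing each output sample:
(x ⊛ y)[0] = 6
(x ⊛ y)[1] = 1
(x ⊛ y)[2] = 1
(x ⊛ y)[3] = -4

x ⊛ y = [6, 1, 1, -4]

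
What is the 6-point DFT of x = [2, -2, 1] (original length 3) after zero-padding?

Original 3-point DFT: [1, 2.5000+2.5981i, 2.5000-2.5981i]
Zero-padded 6-point DFT provides frequency interpolation.

DFT_6([x, 0, ...]) = [1, 0.5000+0.8660i, 2.5000+2.5981i, 5, 2.5000-2.5981i, 0.5000-0.8660i]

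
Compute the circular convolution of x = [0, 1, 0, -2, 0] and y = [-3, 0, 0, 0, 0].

(x ⊛ y)[n] = Σ(m=0 to 4) x[m] · y[(n-m) mod 5]

Computing each output sample:
(x ⊛ y)[0] = 0
(x ⊛ y)[1] = -3
(x ⊛ y)[2] = 0
(x ⊛ y)[3] = 6
(x ⊛ y)[4] = 0

x ⊛ y = [0, -3, 0, 6, 0]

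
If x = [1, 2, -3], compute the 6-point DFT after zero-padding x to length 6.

Original 3-point DFT: [0, 1.5000-4.3301i, 1.5000+4.3301i]
Zero-padded 6-point DFT provides frequency interpolation.

DFT_6([x, 0, ...]) = [0, 3.5000+0.8660i, 1.5000-4.3301i, -4, 1.5000+4.3301i, 3.5000-0.8660i]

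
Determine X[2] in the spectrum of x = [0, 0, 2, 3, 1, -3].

X[2] = Σ(n=0 to 5) x[n] · ω_6^(2n) where ω_6 = e^(-2πi/6)
= (0)·ω_6^0 + (0)·ω_6^2 + (2)·ω_6^4 + (3)·ω_6^6 + (1)·ω_6^8 + (-3)·ω_6^10

X[2] = 3.0000-1.7321i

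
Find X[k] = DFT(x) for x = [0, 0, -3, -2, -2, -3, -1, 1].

X[k] = Σ(n=0 to 7) x[n] · ω_8^(nk)
where ω_8 = e^(-2πi/8)

Computing each X[k]:
X[0] = -10
X[1] = 6.2426+2.0000i
X[2] = 2+2i
X[3] = -2.2426-2.0000i
X[4] = -2
X[5] = -2.2426+2.0000i
X[6] = 2-2i
X[7] = 6.2426-2.0000i

X = [-10, 6.2426+2.0000i, 2+2i, -2.2426-2.0000i, -2, -2.2426+2.0000i, 2-2i, 6.2426-2.0000i]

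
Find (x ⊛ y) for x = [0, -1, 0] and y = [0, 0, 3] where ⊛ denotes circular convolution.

(x ⊛ y)[n] = Σ(m=0 to 2) x[m] · y[(n-m) mod 3]

Computing each output sample:
(x ⊛ y)[0] = -3
(x ⊛ y)[1] = 0
(x ⊛ y)[2] = 0

x ⊛ y = [-3, 0, 0]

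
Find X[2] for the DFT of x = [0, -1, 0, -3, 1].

X[2] = Σ(n=0 to 4) x[n] · ω_5^(2n) where ω_5 = e^(-2πi/5)
= (0)·ω_5^0 + (-1)·ω_5^2 + (0)·ω_5^4 + (-3)·ω_5^6 + (1)·ω_5^8

X[2] = -0.9271+4.0287i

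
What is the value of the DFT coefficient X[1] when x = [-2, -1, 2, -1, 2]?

X[1] = Σ(n=0 to 4) x[n] · ω_5^(1n) where ω_5 = e^(-2πi/5)
= (-2)·ω_5^0 + (-1)·ω_5^1 + (2)·ω_5^2 + (-1)·ω_5^3 + (2)·ω_5^4

X[1] = -2.5000+1.0898i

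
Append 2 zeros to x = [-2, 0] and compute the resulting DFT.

Original 2-point DFT: [-2, -2]
Zero-padded 4-point DFT provides frequency interpolation.

DFT_4([x, 0, ...]) = [-2, -2, -2, -2]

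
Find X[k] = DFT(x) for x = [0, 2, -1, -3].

X[k] = Σ(n=0 to 3) x[n] · ω_4^(nk)
where ω_4 = e^(-2πi/4)

Computing each X[k]:
X[0] = -2
X[1] = 1-5i
X[2] = 0
X[3] = 1+5i

X = [-2, 1-5i, 0, 1+5i]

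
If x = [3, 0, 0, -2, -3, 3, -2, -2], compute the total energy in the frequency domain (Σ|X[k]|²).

Parseval: Σ|x[n]|² = (1/N)Σ|X[k]|², so Σ|X[k]|² = N·Σ|x[n]|² = 8·39.0000

Σ|X[k]|² = N·Σ|x[n]|² = 8·39.0000 = 312.0000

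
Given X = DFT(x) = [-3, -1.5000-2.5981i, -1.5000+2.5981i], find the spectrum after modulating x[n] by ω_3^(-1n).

Modulation property: DFT(ω_3^(-1n)·x[n]) = X[(k-1) mod 3], so circularly shift X by 1 positions.

X[k-1] = [-1.5000+2.5981i, -3, -1.5000-2.5981i]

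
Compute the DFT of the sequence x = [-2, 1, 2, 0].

X[k] = Σ(n=0 to 3) x[n] · ω_4^(nk)
where ω_4 = e^(-2πi/4)

Computing each X[k]:
X[0] = 1
X[1] = -4-1i
X[2] = -1
X[3] = -4+1i

X = [1, -4-1i, -1, -4+1i]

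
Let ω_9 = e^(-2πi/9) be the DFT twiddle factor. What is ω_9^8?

ω_9^8 = e^(-2πi·8/9)
= cos(-2π·8/9) + i·sin(-2π·8/9)
= cos(-16π/9) + i·sin(-16π/9)

ω_9^8 = cos(-16π/9) + i·sin(-16π/9) = 0.7660+0.6428i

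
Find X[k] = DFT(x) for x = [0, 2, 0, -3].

X[k] = Σ(n=0 to 3) x[n] · ω_4^(nk)
where ω_4 = e^(-2πi/4)

Computing each X[k]:
X[0] = -1
X[1] = -5i
X[2] = 1
X[3] = 5i

X = [-1, -5i, 1, 5i]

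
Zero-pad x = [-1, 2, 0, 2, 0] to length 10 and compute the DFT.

Original 5-point DFT: [3, -2.0000-0.7265i, -2.0000-3.0777i, -2.0000+3.0777i, -2.0000+0.7265i]
Zero-padded 10-point DFT provides frequency interpolation.

DFT_10([x, 0, ...]) = [3, -3.0777i, -2.0000-0.7265i, -0.7265i, -2.0000-3.0777i, -5, -2.0000+3.0777i, 0.7265i, -2.0000+0.7265i, 3.0777i]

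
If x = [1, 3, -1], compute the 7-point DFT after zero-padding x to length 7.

Original 3-point DFT: [3, -3.4641i, 3.4641i]
Zero-padded 7-point DFT provides frequency interpolation.

DFT_7([x, 0, ...]) = [3, 3.0930-1.3706i, 1.2334-3.3587i, -2.3264-2.0835i, -2.3264+2.0835i, 1.2334+3.3587i, 3.0930+1.3706i]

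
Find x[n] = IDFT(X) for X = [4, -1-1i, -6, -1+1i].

x[n] = (1/4) Σ(k=0 to 3) X[k] · e^(2πikn/4)

Computing each x[n]:
x[0] = -1
x[1] = 3
x[2] = 0
x[3] = 2

x = [-1, 3, 0, 2]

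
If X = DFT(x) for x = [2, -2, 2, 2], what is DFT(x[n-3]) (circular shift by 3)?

Time shift by 3: X_shifted[k] = ω_4^(3k) · X[k]
Shifted x = [-2, 2, 2, 2]

DFT(x[n-3]) = [4, -4, -4, -4]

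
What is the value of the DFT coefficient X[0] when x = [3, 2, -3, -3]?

X[0] = Σ(n=0 to 3) x[n] · ω_4^0 = Σ x[n]
= (3) + (2) + (-3) + (-3)

X[0] = -1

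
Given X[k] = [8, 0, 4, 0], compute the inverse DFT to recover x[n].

x[n] = (1/4) Σ(k=0 to 3) X[k] · e^(2πikn/4)

Computing each x[n]:
x[0] = 3
x[1] = 1
x[2] = 3
x[3] = 1

x = [3, 1, 3, 1]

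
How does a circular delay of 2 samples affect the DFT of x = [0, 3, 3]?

Time shift by 2: X_shifted[k] = ω_3^(2k) · X[k]
Shifted x = [3, 3, 0]

DFT(x[n-2]) = [6, 1.5000-2.5981i, 1.5000+2.5981i]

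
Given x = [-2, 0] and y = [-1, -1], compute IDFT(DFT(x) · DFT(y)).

(x ⊛ y)[n] = Σ(m=0 to 1) x[m] · y[(n-m) mod 2]

Computing each output sample:
(x ⊛ y)[0] = 2
(x ⊛ y)[1] = 2

x ⊛ y = [2, 2]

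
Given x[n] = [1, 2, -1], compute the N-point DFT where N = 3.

X[k] = Σ(n=0 to 2) x[n] · ω_3^(nk)
where ω_3 = e^(-2πi/3)

Computing each X[k]:
X[0] = 2
X[1] = 0.5000-2.5981i
X[2] = 0.5000+2.5981i

X = [2, 0.5000-2.5981i, 0.5000+2.5981i]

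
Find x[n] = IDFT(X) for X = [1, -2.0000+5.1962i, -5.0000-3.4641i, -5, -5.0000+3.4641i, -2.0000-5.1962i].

x[n] = (1/6) Σ(k=0 to 5) X[k] · e^(2πikn/6)

Computing each x[n]:
x[0] = -3
x[1] = 1
x[2] = -2
x[3] = 0
x[4] = 3
x[5] = 2

x = [-3, 1, -2, 0, 3, 2]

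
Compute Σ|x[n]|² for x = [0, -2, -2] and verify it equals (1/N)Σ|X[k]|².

Time domain:
Σ|x[n]|² = |0|² + |-2|² + |-2|² = 8.0000

Frequency domain:
(1/3)Σ|X[k]|² = (1/3)(|-4|² + |2|² + |2|²) = (1/3)·24.0000 = 8.0000

Both sides agree, confirming Parseval's theorem.

Σ|x[n]|² = (1/N)Σ|X[k]|² = 8.0000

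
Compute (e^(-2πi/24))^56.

Since ω_24^24 = 1, powers reduce modulo 24.
56 mod 24 = 8
So ω_24^56 = ω_24^8 = e^(-2πi·8/24)

ω_24^56 = ω_24^8 = -0.5000-0.8660i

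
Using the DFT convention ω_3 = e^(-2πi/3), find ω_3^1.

ω_3^1 = e^(-2πi·1/3)
= cos(-2π·1/3) + i·sin(-2π·1/3)
= cos(-2π/3) + i·sin(-2π/3)

ω_3^1 = cos(-2π/3) + i·sin(-2π/3) = -0.5000-0.8660i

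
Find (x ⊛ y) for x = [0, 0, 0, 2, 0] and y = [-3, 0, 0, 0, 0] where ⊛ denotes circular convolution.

(x ⊛ y)[n] = Σ(m=0 to 4) x[m] · y[(n-m) mod 5]

Computing each output sample:
(x ⊛ y)[0] = 0
(x ⊛ y)[1] = 0
(x ⊛ y)[2] = 0
(x ⊛ y)[3] = -6
(x ⊛ y)[4] = 0

x ⊛ y = [0, 0, 0, -6, 0]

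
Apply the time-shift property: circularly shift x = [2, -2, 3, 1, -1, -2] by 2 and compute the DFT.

Time shift by 2: X_shifted[k] = ω_6^(2k) · X[k]
Shifted x = [-1, -2, 2, -2, 3, 1]

DFT(x[n-2]) = [1, -2.0000+3.4641i, -5.0000+1.7321i, 7, -5.0000-1.7321i, -2.0000-3.4641i]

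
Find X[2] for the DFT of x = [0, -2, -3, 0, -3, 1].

X[2] = Σ(n=0 to 5) x[n] · ω_6^(2n) where ω_6 = e^(-2πi/6)
= (0)·ω_6^0 + (-2)·ω_6^2 + (-3)·ω_6^4 + (0)·ω_6^6 + (-3)·ω_6^8 + (1)·ω_6^10

X[2] = 3.5000+2.5981i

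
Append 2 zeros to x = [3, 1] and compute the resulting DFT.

Original 2-point DFT: [4, 2]
Zero-padded 4-point DFT provides frequency interpolation.

DFT_4([x, 0, ...]) = [4, 3-1i, 2, 3+1i]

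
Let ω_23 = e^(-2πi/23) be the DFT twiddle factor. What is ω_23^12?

ω_23^12 = e^(-2πi·12/23)
= cos(-2π·12/23) + i·sin(-2π·12/23)
= cos(-24π/23) + i·sin(-24π/23)

ω_23^12 = cos(-24π/23) + i·sin(-24π/23) = -0.9907+0.1362i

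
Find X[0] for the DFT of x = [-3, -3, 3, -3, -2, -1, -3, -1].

X[0] = Σ(n=0 to 7) x[n] · ω_8^0 = Σ x[n]
= (-3) + (-3) + (3) + (-3) + (-2) + (-1) + (-3) + (-1)

X[0] = -13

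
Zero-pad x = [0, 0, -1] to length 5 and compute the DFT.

Original 3-point DFT: [-1, 0.5000-0.8660i, 0.5000+0.8660i]
Zero-padded 5-point DFT provides frequency interpolation.

DFT_5([x, 0, ...]) = [-1, 0.8090+0.5878i, -0.3090-0.9511i, -0.3090+0.9511i, 0.8090-0.5878i]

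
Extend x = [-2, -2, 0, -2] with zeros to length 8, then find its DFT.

Original 4-point DFT: [-6, -2, 2, -2]
Zero-padded 8-point DFT provides frequency interpolation.

DFT_8([x, 0, ...]) = [-6, -2.0000+2.8284i, -2, -2.0000+2.8284i, 2, -2.0000-2.8284i, -2, -2.0000-2.8284i]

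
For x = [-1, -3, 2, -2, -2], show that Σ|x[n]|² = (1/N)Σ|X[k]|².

Time domain:
Σ|x[n]|² = |-1|² + |-3|² + |2|² + |-2|² + |-2|² = 22.0000

Frequency domain:
(1/5)Σ|X[k]|² = (1/5)(|-6|² + |-2.5451-1.4001i|² + |3.0451+4.3920i|² + |3.0451-4.3920i|² + |-2.5451+1.4001i|²) = (1/5)·110.0000 = 22.0000

Both sides agree, confirming Parseval's theorem.

Σ|x[n]|² = (1/N)Σ|X[k]|² = 22.0000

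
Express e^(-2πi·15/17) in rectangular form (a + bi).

ω_17^15 = e^(-2πi·15/17)
= cos(-2π·15/17) + i·sin(-2π·15/17)
= cos(-30π/17) + i·sin(-30π/17)

ω_17^15 = cos(-30π/17) + i·sin(-30π/17) = 0.7390+0.6737i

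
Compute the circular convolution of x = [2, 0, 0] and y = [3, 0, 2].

(x ⊛ y)[n] = Σ(m=0 to 2) x[m] · y[(n-m) mod 3]

Computing each output sample:
(x ⊛ y)[0] = 6
(x ⊛ y)[1] = 0
(x ⊛ y)[2] = 4

x ⊛ y = [6, 0, 4]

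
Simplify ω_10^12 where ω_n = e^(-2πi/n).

Since ω_10^10 = 1, powers reduce modulo 10.
12 mod 10 = 2
So ω_10^12 = ω_10^2 = e^(-2πi·2/10)

ω_10^12 = ω_10^2 = 0.3090-0.9511i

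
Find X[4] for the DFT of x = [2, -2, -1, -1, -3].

X[4] = Σ(n=0 to 4) x[n] · ω_5^(4n) where ω_5 = e^(-2πi/5)
= (2)·ω_5^0 + (-2)·ω_5^4 + (-1)·ω_5^8 + (-1)·ω_5^12 + (-3)·ω_5^16

X[4] = 2.0729+0.9511i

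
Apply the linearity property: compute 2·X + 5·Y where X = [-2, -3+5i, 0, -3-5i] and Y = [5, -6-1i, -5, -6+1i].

By linearity: DFT(2x + 5y) = 2·DFT(x) + 5·DFT(y)
= 2·[-2, -3+5i, 0, -3-5i] + 5·[5, -6-1i, -5, -6+1i]

Computing element-wise:
Z[0] = 2·(-2) + 5·(5) = 21
Z[1] = 2·(-3+5i) + 5·(-6-1i) = -36+5i
Z[2] = 2·(0) + 5·(-5) = -25
Z[3] = 2·(-3-5i) + 5·(-6+1i) = -36-5i

DFT(2x + 5y) = 2·X + 5·Y = [21, -36+5i, -25, -36-5i]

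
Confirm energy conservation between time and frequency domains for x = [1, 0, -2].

Time domain:
Σ|x[n]|² = |1|² + |0|² + |-2|² = 5.0000

Frequency domain:
(1/3)Σ|X[k]|² = (1/3)(|-1|² + |2.0000-1.7321i|² + |2.0000+1.7321i|²) = (1/3)·15.0000 = 5.0000

Both sides agree, confirming Parseval's theorem.

Σ|x[n]|² = (1/N)Σ|X[k]|² = 5.0000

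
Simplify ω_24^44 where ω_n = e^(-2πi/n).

Since ω_24^24 = 1, powers reduce modulo 24.
44 mod 24 = 20
So ω_24^44 = ω_24^20 = e^(-2πi·20/24)

ω_24^44 = ω_24^20 = 0.5000+0.8660i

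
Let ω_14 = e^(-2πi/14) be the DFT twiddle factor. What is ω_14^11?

ω_14^11 = e^(-2πi·11/14)
= cos(-2π·11/14) + i·sin(-2π·11/14)
= cos(-22π/14) + i·sin(-22π/14)

ω_14^11 = cos(-22π/14) + i·sin(-22π/14) = 0.2225+0.9749i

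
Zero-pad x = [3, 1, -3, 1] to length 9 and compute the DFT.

Original 4-point DFT: [2, 6, -2, 6]
Zero-padded 9-point DFT provides frequency interpolation.

DFT_9([x, 0, ...]) = [2, 2.7451+1.4456i, 5.4927+0.9073i, 5.0000-3.4641i, -0.7378-3.1364i, -0.7378+3.1364i, 5.0000+3.4641i, 5.4927-0.9073i, 2.7451-1.4456i]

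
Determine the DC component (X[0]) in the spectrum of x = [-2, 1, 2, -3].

X[0] = Σ(n=0 to 3) x[n] · ω_4^0 = Σ x[n]
= (-2) + (1) + (2) + (-3)

X[0] = -2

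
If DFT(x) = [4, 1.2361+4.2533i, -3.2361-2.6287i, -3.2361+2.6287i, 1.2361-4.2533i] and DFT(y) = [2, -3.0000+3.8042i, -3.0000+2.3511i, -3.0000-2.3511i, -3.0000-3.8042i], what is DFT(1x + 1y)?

By linearity: DFT(1x + 1y) = 1·DFT(x) + 1·DFT(y)
= 1·[4, 1.2361+4.2533i, -3.2361-2.6287i, -3.2361+2.6287i, 1.2361-4.2533i] + 1·[2, -3.0000+3.8042i, -3.0000+2.3511i, -3.0000-2.3511i, -3.0000-3.8042i]

Computing element-wise:
Z[0] = 1·(4) + 1·(2) = 6
Z[1] = 1·(1.2361+4.2533i) + 1·(-3.0000+3.8042i) = -1.7639+8.0575i
Z[2] = 1·(-3.2361-2.6287i) + 1·(-3.0000+2.3511i) = -6.2361-0.2776i
Z[3] = 1·(-3.2361+2.6287i) + 1·(-3.0000-2.3511i) = -6.2361+0.2776i
Z[4] = 1·(1.2361-4.2533i) + 1·(-3.0000-3.8042i) = -1.7639-8.0575i

DFT(1x + 1y) = 1·X + 1·Y = [6, -1.7639+8.0575i, -6.2361-0.2776i, -6.2361+0.2776i, -1.7639-8.0575i]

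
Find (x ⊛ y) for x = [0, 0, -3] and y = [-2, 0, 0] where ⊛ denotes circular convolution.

(x ⊛ y)[n] = Σ(m=0 to 2) x[m] · y[(n-m) mod 3]

Computing each output sample:
(x ⊛ y)[0] = 0
(x ⊛ y)[1] = 0
(x ⊛ y)[2] = 6

x ⊛ y = [0, 0, 6]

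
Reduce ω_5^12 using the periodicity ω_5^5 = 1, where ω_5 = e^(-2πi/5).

Since ω_5^5 = 1, powers reduce modulo 5.
12 mod 5 = 2
So ω_5^12 = ω_5^2 = e^(-2πi·2/5)

ω_5^12 = ω_5^2 = -0.8090-0.5878i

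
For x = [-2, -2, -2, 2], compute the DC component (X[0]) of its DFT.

X[0] = Σ(n=0 to 3) x[n] · ω_4^0 = Σ x[n]
= (-2) + (-2) + (-2) + (2)

X[0] = -4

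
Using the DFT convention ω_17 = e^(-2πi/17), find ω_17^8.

ω_17^8 = e^(-2πi·8/17)
= cos(-2π·8/17) + i·sin(-2π·8/17)
= cos(-16π/17) + i·sin(-16π/17)

ω_17^8 = cos(-16π/17) + i·sin(-16π/17) = -0.9830-0.1837i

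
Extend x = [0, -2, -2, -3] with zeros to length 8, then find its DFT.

Original 4-point DFT: [-7, 2-1i, 3, 2+1i]
Zero-padded 8-point DFT provides frequency interpolation.

DFT_8([x, 0, ...]) = [-7, 0.7071+5.5355i, 2-1i, -0.7071+1.5355i, 3, -0.7071-1.5355i, 2+1i, 0.7071-5.5355i]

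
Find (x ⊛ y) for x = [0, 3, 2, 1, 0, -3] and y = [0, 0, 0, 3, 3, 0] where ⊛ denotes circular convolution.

(x ⊛ y)[n] = Σ(m=0 to 5) x[m] · y[(n-m) mod 6]

Computing each output sample:
(x ⊛ y)[0] = 9
(x ⊛ y)[1] = 3
(x ⊛ y)[2] = -9
(x ⊛ y)[3] = -9
(x ⊛ y)[4] = 9
(x ⊛ y)[5] = 15

x ⊛ y = [9, 3, -9, -9, 9, 15]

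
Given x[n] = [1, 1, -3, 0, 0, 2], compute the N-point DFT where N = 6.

X[k] = Σ(n=0 to 5) x[n] · ω_6^(nk)
where ω_6 = e^(-2πi/6)

Computing each X[k]:
X[0] = 1
X[1] = 4.0000+3.4641i
X[2] = 1.0000-1.7321i
X[3] = -5
X[4] = 1.0000+1.7321i
X[5] = 4.0000-3.4641i

X = [1, 4.0000+3.4641i, 1.0000-1.7321i, -5, 1.0000+1.7321i, 4.0000-3.4641i]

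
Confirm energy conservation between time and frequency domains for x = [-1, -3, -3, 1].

Time domain:
Σ|x[n]|² = |-1|² + |-3|² + |-3|² + |1|² = 20.0000

Frequency domain:
(1/4)Σ|X[k]|² = (1/4)(|-6|² + |2+4i|² + |-2|² + |2-4i|²) = (1/4)·80.0000 = 20.0000

Both sides agree, confirming Parseval's theorem.

Σ|x[n]|² = (1/N)Σ|X[k]|² = 20.0000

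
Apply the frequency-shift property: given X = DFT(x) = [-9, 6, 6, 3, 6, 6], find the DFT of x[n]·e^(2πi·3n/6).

Modulation property: DFT(ω_6^(-3n)·x[n]) = X[(k-3) mod 6], so circularly shift X by 3 positions.

X[k-3] = [3, 6, 6, -9, 6, 6]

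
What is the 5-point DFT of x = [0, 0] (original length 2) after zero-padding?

Original 2-point DFT: [0, 0]
Zero-padded 5-point DFT provides frequency interpolation.

DFT_5([x, 0, ...]) = [0, 0, 0, 0, 0]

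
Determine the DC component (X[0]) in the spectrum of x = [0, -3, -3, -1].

X[0] = Σ(n=0 to 3) x[n] · ω_4^0 = Σ x[n]
= (0) + (-3) + (-3) + (-1)

X[0] = -7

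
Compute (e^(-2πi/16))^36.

Since ω_16^16 = 1, powers reduce modulo 16.
36 mod 16 = 4
So ω_16^36 = ω_16^4 = e^(-2πi·4/16)

ω_16^36 = ω_16^4 = -1i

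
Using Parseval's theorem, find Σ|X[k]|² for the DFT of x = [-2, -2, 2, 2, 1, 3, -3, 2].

Parseval: Σ|x[n]|² = (1/N)Σ|X[k]|², so Σ|X[k]|² = N·Σ|x[n]|² = 8·39.0000

Σ|X[k]|² = N·Σ|x[n]|² = 8·39.0000 = 312.0000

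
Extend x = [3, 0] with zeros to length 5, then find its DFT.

Original 2-point DFT: [3, 3]
Zero-padded 5-point DFT provides frequency interpolation.

DFT_5([x, 0, ...]) = [3, 3, 3, 3, 3]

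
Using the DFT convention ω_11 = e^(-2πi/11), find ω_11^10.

ω_11^10 = e^(-2πi·10/11)
= cos(-2π·10/11) + i·sin(-2π·10/11)
= cos(-20π/11) + i·sin(-20π/11)

ω_11^10 = cos(-20π/11) + i·sin(-20π/11) = 0.8413+0.5406i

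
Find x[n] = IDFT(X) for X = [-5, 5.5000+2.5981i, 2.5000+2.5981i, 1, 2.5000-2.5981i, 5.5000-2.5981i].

x[n] = (1/6) Σ(k=0 to 5) X[k] · e^(2πikn/6)

Computing each x[n]:
x[0] = 2
x[1] = -2
x[2] = -2
x[3] = -2
x[4] = -2
x[5] = 1

x = [2, -2, -2, -2, -2, 1]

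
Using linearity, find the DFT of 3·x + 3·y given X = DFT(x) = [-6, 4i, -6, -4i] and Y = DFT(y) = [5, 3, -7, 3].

By linearity: DFT(3x + 3y) = 3·DFT(x) + 3·DFT(y)
= 3·[-6, 4i, -6, -4i] + 3·[5, 3, -7, 3]

Computing element-wise:
Z[0] = 3·(-6) + 3·(5) = -3
Z[1] = 3·(4i) + 3·(3) = 9+12i
Z[2] = 3·(-6) + 3·(-7) = -39
Z[3] = 3·(-4i) + 3·(3) = 9-12i

DFT(3x + 3y) = 3·X + 3·Y = [-3, 9+12i, -39, 9-12i]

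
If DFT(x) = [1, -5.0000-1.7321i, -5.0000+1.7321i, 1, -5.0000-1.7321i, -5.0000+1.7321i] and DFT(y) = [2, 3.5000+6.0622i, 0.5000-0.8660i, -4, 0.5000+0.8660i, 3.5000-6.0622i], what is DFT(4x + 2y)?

By linearity: DFT(4x + 2y) = 4·DFT(x) + 2·DFT(y)
= 4·[1, -5.0000-1.7321i, -5.0000+1.7321i, 1, -5.0000-1.7321i, -5.0000+1.7321i] + 2·[2, 3.5000+6.0622i, 0.5000-0.8660i, -4, 0.5000+0.8660i, 3.5000-6.0622i]

Computing element-wise:
Z[0] = 4·(1) + 2·(2) = 8
Z[1] = 4·(-5.0000-1.7321i) + 2·(3.5000+6.0622i) = -13.0000+5.1960i
Z[2] = 4·(-5.0000+1.7321i) + 2·(0.5000-0.8660i) = -19.0000+5.1964i
Z[3] = 4·(1) + 2·(-4) = -4
Z[4] = 4·(-5.0000-1.7321i) + 2·(0.5000+0.8660i) = -19.0000-5.1964i
Z[5] = 4·(-5.0000+1.7321i) + 2·(3.5000-6.0622i) = -13.0000-5.1960i

DFT(4x + 2y) = 4·X + 2·Y = [8, -13.0000+5.1960i, -19.0000+5.1964i, -4, -19.0000-5.1964i, -13.0000-5.1960i]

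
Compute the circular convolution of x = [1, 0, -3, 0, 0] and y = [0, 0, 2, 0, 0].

(x ⊛ y)[n] = Σ(m=0 to 4) x[m] · y[(n-m) mod 5]

Computing each output sample:
(x ⊛ y)[0] = 0
(x ⊛ y)[1] = 0
(x ⊛ y)[2] = 2
(x ⊛ y)[3] = 0
(x ⊛ y)[4] = -6

x ⊛ y = [0, 0, 2, 0, -6]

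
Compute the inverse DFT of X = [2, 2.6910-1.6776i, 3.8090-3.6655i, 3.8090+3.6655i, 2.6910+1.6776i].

x[n] = (1/5) Σ(k=0 to 4) X[k] · e^(2πikn/5)

Computing each x[n]:
x[0] = 3
x[1] = 1
x[2] = -1
x[3] = 1
x[4] = -2

x = [3, 1, -1, 1, -2]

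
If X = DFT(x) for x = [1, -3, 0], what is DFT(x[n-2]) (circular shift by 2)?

Time shift by 2: X_shifted[k] = ω_3^(2k) · X[k]
Shifted x = [-3, 0, 1]

DFT(x[n-2]) = [-2, -3.5000+0.8660i, -3.5000-0.8660i]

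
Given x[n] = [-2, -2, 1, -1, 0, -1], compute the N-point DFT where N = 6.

X[k] = Σ(n=0 to 5) x[n] · ω_6^(nk)
where ω_6 = e^(-2πi/6)

Computing each X[k]:
X[0] = -5
X[1] = -3
X[2] = -2.0000+1.7321i
X[3] = 3
X[4] = -2.0000-1.7321i
X[5] = -3

X = [-5, -3, -2.0000+1.7321i, 3, -2.0000-1.7321i, -3]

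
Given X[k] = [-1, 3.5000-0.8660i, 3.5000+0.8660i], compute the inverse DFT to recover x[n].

x[n] = (1/3) Σ(k=0 to 2) X[k] · e^(2πikn/3)

Computing each x[n]:
x[0] = 2
x[1] = -1
x[2] = -2

x = [2, -1, -2]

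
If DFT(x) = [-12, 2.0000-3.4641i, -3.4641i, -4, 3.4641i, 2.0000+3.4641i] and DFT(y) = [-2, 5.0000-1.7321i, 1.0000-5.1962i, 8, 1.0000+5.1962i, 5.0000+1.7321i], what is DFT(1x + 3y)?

By linearity: DFT(1x + 3y) = 1·DFT(x) + 3·DFT(y)
= 1·[-12, 2.0000-3.4641i, -3.4641i, -4, 3.4641i, 2.0000+3.4641i] + 3·[-2, 5.0000-1.7321i, 1.0000-5.1962i, 8, 1.0000+5.1962i, 5.0000+1.7321i]

Computing element-wise:
Z[0] = 1·(-12) + 3·(-2) = -18
Z[1] = 1·(2.0000-3.4641i) + 3·(5.0000-1.7321i) = 17.0000-8.6604i
Z[2] = 1·(-3.4641i) + 3·(1.0000-5.1962i) = 3.0000-19.0527i
Z[3] = 1·(-4) + 3·(8) = 20
Z[4] = 1·(3.4641i) + 3·(1.0000+5.1962i) = 3.0000+19.0527i
Z[5] = 1·(2.0000+3.4641i) + 3·(5.0000+1.7321i) = 17.0000+8.6604i

DFT(1x + 3y) = 1·X + 3·Y = [-18, 17.0000-8.6604i, 3.0000-19.0527i, 20, 3.0000+19.0527i, 17.0000+8.6604i]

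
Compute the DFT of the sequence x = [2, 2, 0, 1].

X[k] = Σ(n=0 to 3) x[n] · ω_4^(nk)
where ω_4 = e^(-2πi/4)

Computing each X[k]:
X[0] = 5
X[1] = 2-1i
X[2] = -1
X[3] = 2+1i

X = [5, 2-1i, -1, 2+1i]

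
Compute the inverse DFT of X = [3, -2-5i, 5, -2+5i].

x[n] = (1/4) Σ(k=0 to 3) X[k] · e^(2πikn/4)

Computing each x[n]:
x[0] = 1
x[1] = 2
x[2] = 3
x[3] = -3

x = [1, 2, 3, -3]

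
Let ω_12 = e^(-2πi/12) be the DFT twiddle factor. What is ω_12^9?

ω_12^9 = e^(-2πi·9/12)
= cos(-2π·9/12) + i·sin(-2π·9/12)
= cos(-18π/12) + i·sin(-18π/12)

ω_12^9 = cos(-18π/12) + i·sin(-18π/12) = 1i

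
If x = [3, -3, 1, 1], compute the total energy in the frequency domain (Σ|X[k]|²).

Parseval: Σ|x[n]|² = (1/N)Σ|X[k]|², so Σ|X[k]|² = N·Σ|x[n]|² = 4·20.0000

Σ|X[k]|² = N·Σ|x[n]|² = 4·20.0000 = 80.0000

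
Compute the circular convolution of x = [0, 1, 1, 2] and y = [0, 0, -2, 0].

(x ⊛ y)[n] = Σ(m=0 to 3) x[m] · y[(n-m) mod 4]

Computing each output sample:
(x ⊛ y)[0] = -2
(x ⊛ y)[1] = -4
(x ⊛ y)[2] = 0
(x ⊛ y)[3] = -2

x ⊛ y = [-2, -4, 0, -2]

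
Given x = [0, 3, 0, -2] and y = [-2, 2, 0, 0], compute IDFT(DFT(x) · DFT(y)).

(x ⊛ y)[n] = Σ(m=0 to 3) x[m] · y[(n-m) mod 4]

Computing each output sample:
(x ⊛ y)[0] = -4
(x ⊛ y)[1] = -6
(x ⊛ y)[2] = 6
(x ⊛ y)[3] = 4

x ⊛ y = [-4, -6, 6, 4]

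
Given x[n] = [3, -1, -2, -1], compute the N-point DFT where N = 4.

X[k] = Σ(n=0 to 3) x[n] · ω_4^(nk)
where ω_4 = e^(-2πi/4)

Computing each X[k]:
X[0] = -1
X[1] = 5
X[2] = 3
X[3] = 5

X = [-1, 5, 3, 5]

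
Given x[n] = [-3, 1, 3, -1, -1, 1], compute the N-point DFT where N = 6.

X[k] = Σ(n=0 to 5) x[n] · ω_6^(nk)
where ω_6 = e^(-2πi/6)

Computing each X[k]:
X[0] = 0
X[1] = -2.0000-3.4641i
X[2] = -6.0000+3.4641i
X[3] = -2
X[4] = -6.0000-3.4641i
X[5] = -2.0000+3.4641i

X = [0, -2.0000-3.4641i, -6.0000+3.4641i, -2, -6.0000-3.4641i, -2.0000+3.4641i]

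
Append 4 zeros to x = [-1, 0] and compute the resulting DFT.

Original 2-point DFT: [-1, -1]
Zero-padded 6-point DFT provides frequency interpolation.

DFT_6([x, 0, ...]) = [-1, -1, -1, -1, -1, -1]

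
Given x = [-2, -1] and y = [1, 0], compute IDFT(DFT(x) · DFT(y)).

(x ⊛ y)[n] = Σ(m=0 to 1) x[m] · y[(n-m) mod 2]

Computing each output sample:
(x ⊛ y)[0] = -2
(x ⊛ y)[1] = -1

x ⊛ y = [-2, -1]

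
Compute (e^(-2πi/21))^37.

Since ω_21^21 = 1, powers reduce modulo 21.
37 mod 21 = 16
So ω_21^37 = ω_21^16 = e^(-2πi·16/21)

ω_21^37 = ω_21^16 = 0.0747+0.9972i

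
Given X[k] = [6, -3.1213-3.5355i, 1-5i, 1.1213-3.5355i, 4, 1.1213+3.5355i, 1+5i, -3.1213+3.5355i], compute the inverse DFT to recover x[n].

x[n] = (1/8) Σ(k=0 to 7) X[k] · e^(2πikn/8)

Computing each x[n]:
x[0] = 1
x[1] = 2
x[2] = 1
x[3] = 1
x[4] = 2
x[5] = 1
x[6] = 1
x[7] = -3

x = [1, 2, 1, 1, 2, 1, 1, -3]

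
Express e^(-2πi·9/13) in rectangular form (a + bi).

ω_13^9 = e^(-2πi·9/13)
= cos(-2π·9/13) + i·sin(-2π·9/13)
= cos(-18π/13) + i·sin(-18π/13)

ω_13^9 = cos(-18π/13) + i·sin(-18π/13) = -0.3546+0.9350i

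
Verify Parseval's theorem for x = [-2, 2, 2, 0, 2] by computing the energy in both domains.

Time domain:
Σ|x[n]|² = |-2|² + |2|² + |2|² + |0|² + |2|² = 16.0000

Frequency domain:
(1/5)Σ|X[k]|² = (1/5)(|4|² + |-2.3820-1.1756i|² + |-4.6180+1.9021i|² + |-4.6180-1.9021i|² + |-2.3820+1.1756i|²) = (1/5)·80.0000 = 16.0000

Both sides agree, confirming Parseval's theorem.

Σ|x[n]|² = (1/N)Σ|X[k]|² = 16.0000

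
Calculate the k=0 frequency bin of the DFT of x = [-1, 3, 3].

X[0] = Σ(n=0 to 2) x[n] · ω_3^0 = Σ x[n]
= (-1) + (3) + (3)

X[0] = 5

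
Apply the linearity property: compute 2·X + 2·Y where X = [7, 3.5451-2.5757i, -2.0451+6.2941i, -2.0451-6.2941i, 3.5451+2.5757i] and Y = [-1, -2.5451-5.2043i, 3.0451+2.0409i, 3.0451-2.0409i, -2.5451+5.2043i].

By linearity: DFT(2x + 2y) = 2·DFT(x) + 2·DFT(y)
= 2·[7, 3.5451-2.5757i, -2.0451+6.2941i, -2.0451-6.2941i, 3.5451+2.5757i] + 2·[-1, -2.5451-5.2043i, 3.0451+2.0409i, 3.0451-2.0409i, -2.5451+5.2043i]

Computing element-wise:
Z[0] = 2·(7) + 2·(-1) = 12
Z[1] = 2·(3.5451-2.5757i) + 2·(-2.5451-5.2043i) = 2.0000-15.5600i
Z[2] = 2·(-2.0451+6.2941i) + 2·(3.0451+2.0409i) = 2.0000+16.6700i
Z[3] = 2·(-2.0451-6.2941i) + 2·(3.0451-2.0409i) = 2.0000-16.6700i
Z[4] = 2·(3.5451+2.5757i) + 2·(-2.5451+5.2043i) = 2.0000+15.5600i

DFT(2x + 2y) = 2·X + 2·Y = [12, 2.0000-15.5600i, 2.0000+16.6700i, 2.0000-16.6700i, 2.0000+15.5600i]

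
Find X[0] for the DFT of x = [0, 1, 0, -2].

X[0] = Σ(n=0 to 3) x[n] · ω_4^0 = Σ x[n]
= (0) + (1) + (0) + (-2)

X[0] = -1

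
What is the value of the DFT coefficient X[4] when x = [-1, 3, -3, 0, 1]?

X[4] = Σ(n=0 to 4) x[n] · ω_5^(4n) where ω_5 = e^(-2πi/5)
= (-1)·ω_5^0 + (3)·ω_5^4 + (-3)·ω_5^8 + (0)·ω_5^12 + (1)·ω_5^16

X[4] = 2.6631+0.1388i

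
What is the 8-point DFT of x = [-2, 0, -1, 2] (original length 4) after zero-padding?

Original 4-point DFT: [-1, -1+2i, -5, -1-2i]
Zero-padded 8-point DFT provides frequency interpolation.

DFT_8([x, 0, ...]) = [-1, -3.4142-0.4142i, -1+2i, -0.5858-2.4142i, -5, -0.5858+2.4142i, -1-2i, -3.4142+0.4142i]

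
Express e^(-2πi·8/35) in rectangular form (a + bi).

ω_35^8 = e^(-2πi·8/35)
= cos(-2π·8/35) + i·sin(-2π·8/35)
= cos(-16π/35) + i·sin(-16π/35)

ω_35^8 = cos(-16π/35) + i·sin(-16π/35) = 0.1342-0.9909i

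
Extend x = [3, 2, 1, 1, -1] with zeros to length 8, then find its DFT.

Original 5-point DFT: [6, 1.6910-2.8532i, 2.8090-1.7634i, 2.8090+1.7634i, 1.6910+2.8532i]
Zero-padded 8-point DFT provides frequency interpolation.

DFT_8([x, 0, ...]) = [6, 4.7071-3.1213i, 1-1i, 3.2929-1.1213i, 0, 3.2929+1.1213i, 1+1i, 4.7071+3.1213i]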